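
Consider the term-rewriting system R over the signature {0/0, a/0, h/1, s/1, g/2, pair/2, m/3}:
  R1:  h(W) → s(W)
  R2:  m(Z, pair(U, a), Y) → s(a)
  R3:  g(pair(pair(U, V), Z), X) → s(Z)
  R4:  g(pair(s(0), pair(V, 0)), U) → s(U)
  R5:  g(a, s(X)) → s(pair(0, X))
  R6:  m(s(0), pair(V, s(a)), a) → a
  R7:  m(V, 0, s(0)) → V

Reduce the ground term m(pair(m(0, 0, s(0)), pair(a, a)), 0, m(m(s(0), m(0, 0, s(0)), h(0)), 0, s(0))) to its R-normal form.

pair(0, pair(a, a))

1. m(pair(m(0, 0, s(0)), pair(a, a)), 0, m(m(s(0), m(0, 0, s(0)), h(0)), 0, s(0)))  →  m(pair(0, pair(a, a)), 0, m(m(s(0), m(0, 0, s(0)), h(0)), 0, s(0)))   [R7 at 1.1]
2. m(pair(0, pair(a, a)), 0, m(m(s(0), m(0, 0, s(0)), h(0)), 0, s(0)))  →  m(pair(0, pair(a, a)), 0, m(s(0), m(0, 0, s(0)), h(0)))   [R7 at 3]
3. m(pair(0, pair(a, a)), 0, m(s(0), m(0, 0, s(0)), h(0)))  →  m(pair(0, pair(a, a)), 0, m(s(0), 0, h(0)))   [R7 at 3.2]
4. m(pair(0, pair(a, a)), 0, m(s(0), 0, h(0)))  →  m(pair(0, pair(a, a)), 0, m(s(0), 0, s(0)))   [R1 at 3.3]
5. m(pair(0, pair(a, a)), 0, m(s(0), 0, s(0)))  →  m(pair(0, pair(a, a)), 0, s(0))   [R7 at 3]
6. m(pair(0, pair(a, a)), 0, s(0))  →  pair(0, pair(a, a))   [R7 at ε]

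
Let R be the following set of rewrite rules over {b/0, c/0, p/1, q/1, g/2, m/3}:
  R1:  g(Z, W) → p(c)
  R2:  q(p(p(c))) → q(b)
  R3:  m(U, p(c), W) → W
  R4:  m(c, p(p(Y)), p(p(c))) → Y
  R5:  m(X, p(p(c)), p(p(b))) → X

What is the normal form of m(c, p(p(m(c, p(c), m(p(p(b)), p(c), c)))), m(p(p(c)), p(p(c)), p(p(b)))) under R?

c

1. m(c, p(p(m(c, p(c), m(p(p(b)), p(c), c)))), m(p(p(c)), p(p(c)), p(p(b))))  →  m(c, p(p(m(p(p(b)), p(c), c))), m(p(p(c)), p(p(c)), p(p(b))))   [R3 at 2.1.1]
2. m(c, p(p(m(p(p(b)), p(c), c))), m(p(p(c)), p(p(c)), p(p(b))))  →  m(c, p(p(c)), m(p(p(c)), p(p(c)), p(p(b))))   [R3 at 2.1.1]
3. m(c, p(p(c)), m(p(p(c)), p(p(c)), p(p(b))))  →  m(c, p(p(c)), p(p(c)))   [R5 at 3]
4. m(c, p(p(c)), p(p(c)))  →  c   [R4 at ε]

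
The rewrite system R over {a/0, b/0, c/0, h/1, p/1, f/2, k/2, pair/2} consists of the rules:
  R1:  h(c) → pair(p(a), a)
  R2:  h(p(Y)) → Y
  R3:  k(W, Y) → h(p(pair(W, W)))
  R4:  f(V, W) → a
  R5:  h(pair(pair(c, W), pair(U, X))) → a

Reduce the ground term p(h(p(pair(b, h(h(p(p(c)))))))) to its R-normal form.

1. p(h(p(pair(b, h(h(p(p(c))))))))  →  p(pair(b, h(h(p(p(c))))))   [R2 at 1]
2. p(pair(b, h(h(p(p(c))))))  →  p(pair(b, h(p(c))))   [R2 at 1.2.1]
3. p(pair(b, h(p(c))))  →  p(pair(b, c))   [R2 at 1.2]

p(pair(b, c))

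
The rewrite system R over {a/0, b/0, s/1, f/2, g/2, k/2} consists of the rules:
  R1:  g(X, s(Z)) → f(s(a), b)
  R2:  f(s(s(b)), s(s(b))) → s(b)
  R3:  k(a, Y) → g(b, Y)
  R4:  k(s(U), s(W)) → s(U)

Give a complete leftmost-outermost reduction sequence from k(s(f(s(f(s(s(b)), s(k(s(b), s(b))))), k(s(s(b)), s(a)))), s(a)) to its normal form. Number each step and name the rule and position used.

s(s(b))

1. k(s(f(s(f(s(s(b)), s(k(s(b), s(b))))), k(s(s(b)), s(a)))), s(a))  →  s(f(s(f(s(s(b)), s(k(s(b), s(b))))), k(s(s(b)), s(a))))   [R4 at ε]
2. s(f(s(f(s(s(b)), s(k(s(b), s(b))))), k(s(s(b)), s(a))))  →  s(f(s(f(s(s(b)), s(s(b)))), k(s(s(b)), s(a))))   [R4 at 1.1.1.2.1]
3. s(f(s(f(s(s(b)), s(s(b)))), k(s(s(b)), s(a))))  →  s(f(s(s(b)), k(s(s(b)), s(a))))   [R2 at 1.1.1]
4. s(f(s(s(b)), k(s(s(b)), s(a))))  →  s(f(s(s(b)), s(s(b))))   [R4 at 1.2]
5. s(f(s(s(b)), s(s(b))))  →  s(s(b))   [R2 at 1]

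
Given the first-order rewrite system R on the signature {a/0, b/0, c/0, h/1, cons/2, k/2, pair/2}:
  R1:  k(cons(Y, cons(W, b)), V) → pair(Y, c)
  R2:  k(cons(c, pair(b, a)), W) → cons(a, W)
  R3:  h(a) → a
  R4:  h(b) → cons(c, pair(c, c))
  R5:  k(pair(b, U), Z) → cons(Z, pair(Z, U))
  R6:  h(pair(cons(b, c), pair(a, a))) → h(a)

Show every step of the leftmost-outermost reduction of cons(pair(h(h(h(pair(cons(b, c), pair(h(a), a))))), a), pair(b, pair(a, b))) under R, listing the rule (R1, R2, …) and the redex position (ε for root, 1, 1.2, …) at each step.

cons(pair(a, a), pair(b, pair(a, b)))

1. cons(pair(h(h(h(pair(cons(b, c), pair(h(a), a))))), a), pair(b, pair(a, b)))  →  cons(pair(h(h(h(pair(cons(b, c), pair(a, a))))), a), pair(b, pair(a, b)))   [R3 at 1.1.1.1.1.2.1]
2. cons(pair(h(h(h(pair(cons(b, c), pair(a, a))))), a), pair(b, pair(a, b)))  →  cons(pair(h(h(h(a))), a), pair(b, pair(a, b)))   [R6 at 1.1.1.1]
3. cons(pair(h(h(h(a))), a), pair(b, pair(a, b)))  →  cons(pair(h(h(a)), a), pair(b, pair(a, b)))   [R3 at 1.1.1.1]
4. cons(pair(h(h(a)), a), pair(b, pair(a, b)))  →  cons(pair(h(a), a), pair(b, pair(a, b)))   [R3 at 1.1.1]
5. cons(pair(h(a), a), pair(b, pair(a, b)))  →  cons(pair(a, a), pair(b, pair(a, b)))   [R3 at 1.1]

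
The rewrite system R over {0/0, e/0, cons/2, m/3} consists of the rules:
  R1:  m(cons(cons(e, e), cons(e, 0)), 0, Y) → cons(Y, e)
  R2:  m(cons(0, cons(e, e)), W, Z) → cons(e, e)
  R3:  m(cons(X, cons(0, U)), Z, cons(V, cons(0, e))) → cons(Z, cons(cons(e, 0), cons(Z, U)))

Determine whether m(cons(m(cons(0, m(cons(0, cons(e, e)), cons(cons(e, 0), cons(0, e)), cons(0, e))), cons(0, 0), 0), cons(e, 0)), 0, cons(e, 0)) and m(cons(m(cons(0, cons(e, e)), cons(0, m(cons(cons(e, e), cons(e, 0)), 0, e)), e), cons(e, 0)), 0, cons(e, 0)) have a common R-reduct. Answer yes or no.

yes — NF(t₁) = cons(cons(e, 0), e), NF(t₂) = cons(cons(e, 0), e)

Reduce t₁ = m(cons(m(cons(0, m(cons(0, cons(e, e)), cons(cons(e, 0), cons(0, e)), cons(0, e))), cons(0, 0), 0), cons(e, 0)), 0, cons(e, 0)):
1. m(cons(m(cons(0, m(cons(0, cons(e, e)), cons(cons(e, 0), cons(0, e)), cons(0, e))), cons(0, 0), 0), cons(e, 0)), 0, cons(e, 0))  →  m(cons(m(cons(0, cons(e, e)), cons(0, 0), 0), cons(e, 0)), 0, cons(e, 0))   [R2 at 1.1.1.2]
2. m(cons(m(cons(0, cons(e, e)), cons(0, 0), 0), cons(e, 0)), 0, cons(e, 0))  →  m(cons(cons(e, e), cons(e, 0)), 0, cons(e, 0))   [R2 at 1.1]
3. m(cons(cons(e, e), cons(e, 0)), 0, cons(e, 0))  →  cons(cons(e, 0), e)   [R1 at ε]

Reduce t₂ = m(cons(m(cons(0, cons(e, e)), cons(0, m(cons(cons(e, e), cons(e, 0)), 0, e)), e), cons(e, 0)), 0, cons(e, 0)):
1. m(cons(m(cons(0, cons(e, e)), cons(0, m(cons(cons(e, e), cons(e, 0)), 0, e)), e), cons(e, 0)), 0, cons(e, 0))  →  m(cons(cons(e, e), cons(e, 0)), 0, cons(e, 0))   [R2 at 1.1]
2. m(cons(cons(e, e), cons(e, 0)), 0, cons(e, 0))  →  cons(cons(e, 0), e)   [R1 at ε]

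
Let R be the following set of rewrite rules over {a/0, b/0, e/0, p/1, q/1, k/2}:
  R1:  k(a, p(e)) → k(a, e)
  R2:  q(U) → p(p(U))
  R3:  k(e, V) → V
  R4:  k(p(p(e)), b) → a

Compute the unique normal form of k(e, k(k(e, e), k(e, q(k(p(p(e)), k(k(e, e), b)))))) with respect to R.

1. k(e, k(k(e, e), k(e, q(k(p(p(e)), k(k(e, e), b))))))  →  k(k(e, e), k(e, q(k(p(p(e)), k(k(e, e), b)))))   [R3 at ε]
2. k(k(e, e), k(e, q(k(p(p(e)), k(k(e, e), b)))))  →  k(e, k(e, q(k(p(p(e)), k(k(e, e), b)))))   [R3 at 1]
3. k(e, k(e, q(k(p(p(e)), k(k(e, e), b)))))  →  k(e, q(k(p(p(e)), k(k(e, e), b))))   [R3 at ε]
4. k(e, q(k(p(p(e)), k(k(e, e), b))))  →  q(k(p(p(e)), k(k(e, e), b)))   [R3 at ε]
5. q(k(p(p(e)), k(k(e, e), b)))  →  p(p(k(p(p(e)), k(k(e, e), b))))   [R2 at ε]
6. p(p(k(p(p(e)), k(k(e, e), b))))  →  p(p(k(p(p(e)), k(e, b))))   [R3 at 1.1.2.1]
7. p(p(k(p(p(e)), k(e, b))))  →  p(p(k(p(p(e)), b)))   [R3 at 1.1.2]
8. p(p(k(p(p(e)), b)))  →  p(p(a))   [R4 at 1.1]

p(p(a))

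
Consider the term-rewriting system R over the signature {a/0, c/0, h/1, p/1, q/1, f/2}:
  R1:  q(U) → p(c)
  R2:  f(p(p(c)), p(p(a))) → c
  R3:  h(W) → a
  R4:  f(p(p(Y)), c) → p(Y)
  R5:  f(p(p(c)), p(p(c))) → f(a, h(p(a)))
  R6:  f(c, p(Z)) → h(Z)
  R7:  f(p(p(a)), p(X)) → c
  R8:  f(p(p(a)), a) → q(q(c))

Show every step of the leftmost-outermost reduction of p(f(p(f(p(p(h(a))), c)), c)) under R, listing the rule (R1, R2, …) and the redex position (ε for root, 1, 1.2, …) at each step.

p(p(a))

1. p(f(p(f(p(p(h(a))), c)), c))  →  p(f(p(p(h(a))), c))   [R4 at 1.1.1]
2. p(f(p(p(h(a))), c))  →  p(p(h(a)))   [R4 at 1]
3. p(p(h(a)))  →  p(p(a))   [R3 at 1.1]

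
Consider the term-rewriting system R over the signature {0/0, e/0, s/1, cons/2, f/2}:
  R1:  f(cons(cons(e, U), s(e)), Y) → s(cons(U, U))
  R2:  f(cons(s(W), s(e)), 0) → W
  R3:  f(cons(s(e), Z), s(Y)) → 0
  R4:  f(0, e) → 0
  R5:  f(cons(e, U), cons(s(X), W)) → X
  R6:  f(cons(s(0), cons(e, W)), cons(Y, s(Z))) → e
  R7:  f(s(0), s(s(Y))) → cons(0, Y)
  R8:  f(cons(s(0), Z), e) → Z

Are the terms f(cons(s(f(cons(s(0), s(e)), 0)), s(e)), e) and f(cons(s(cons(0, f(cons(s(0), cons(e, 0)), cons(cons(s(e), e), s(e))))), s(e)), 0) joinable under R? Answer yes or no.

no — NF(t₁) = s(e), NF(t₂) = cons(0, e)

Reduce t₁ = f(cons(s(f(cons(s(0), s(e)), 0)), s(e)), e):
1. f(cons(s(f(cons(s(0), s(e)), 0)), s(e)), e)  →  f(cons(s(0), s(e)), e)   [R2 at 1.1.1]
2. f(cons(s(0), s(e)), e)  →  s(e)   [R8 at ε]

Reduce t₂ = f(cons(s(cons(0, f(cons(s(0), cons(e, 0)), cons(cons(s(e), e), s(e))))), s(e)), 0):
1. f(cons(s(cons(0, f(cons(s(0), cons(e, 0)), cons(cons(s(e), e), s(e))))), s(e)), 0)  →  cons(0, f(cons(s(0), cons(e, 0)), cons(cons(s(e), e), s(e))))   [R2 at ε]
2. cons(0, f(cons(s(0), cons(e, 0)), cons(cons(s(e), e), s(e))))  →  cons(0, e)   [R6 at 2]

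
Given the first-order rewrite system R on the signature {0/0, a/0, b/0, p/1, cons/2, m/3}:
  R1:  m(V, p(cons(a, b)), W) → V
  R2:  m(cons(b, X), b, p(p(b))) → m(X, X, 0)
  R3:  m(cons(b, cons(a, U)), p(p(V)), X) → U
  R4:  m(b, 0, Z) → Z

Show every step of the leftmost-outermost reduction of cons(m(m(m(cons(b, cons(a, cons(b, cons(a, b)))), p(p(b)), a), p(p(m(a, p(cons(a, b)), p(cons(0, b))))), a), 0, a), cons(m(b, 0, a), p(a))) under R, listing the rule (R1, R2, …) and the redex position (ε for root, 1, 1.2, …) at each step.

1. cons(m(m(m(cons(b, cons(a, cons(b, cons(a, b)))), p(p(b)), a), p(p(m(a, p(cons(a, b)), p(cons(0, b))))), a), 0, a), cons(m(b, 0, a), p(a)))  →  cons(m(m(cons(b, cons(a, b)), p(p(m(a, p(cons(a, b)), p(cons(0, b))))), a), 0, a), cons(m(b, 0, a), p(a)))   [R3 at 1.1.1]
2. cons(m(m(cons(b, cons(a, b)), p(p(m(a, p(cons(a, b)), p(cons(0, b))))), a), 0, a), cons(m(b, 0, a), p(a)))  →  cons(m(b, 0, a), cons(m(b, 0, a), p(a)))   [R3 at 1.1]
3. cons(m(b, 0, a), cons(m(b, 0, a), p(a)))  →  cons(a, cons(m(b, 0, a), p(a)))   [R4 at 1]
4. cons(a, cons(m(b, 0, a), p(a)))  →  cons(a, cons(a, p(a)))   [R4 at 2.1]

cons(a, cons(a, p(a)))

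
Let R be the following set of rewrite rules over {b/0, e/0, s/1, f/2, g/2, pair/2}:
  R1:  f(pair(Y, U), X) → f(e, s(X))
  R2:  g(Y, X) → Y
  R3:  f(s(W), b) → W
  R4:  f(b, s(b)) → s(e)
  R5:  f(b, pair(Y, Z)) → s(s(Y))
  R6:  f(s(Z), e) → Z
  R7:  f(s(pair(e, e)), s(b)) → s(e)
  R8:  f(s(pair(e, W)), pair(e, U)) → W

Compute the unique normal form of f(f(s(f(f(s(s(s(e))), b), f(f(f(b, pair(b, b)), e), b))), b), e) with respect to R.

e

1. f(f(s(f(f(s(s(s(e))), b), f(f(f(b, pair(b, b)), e), b))), b), e)  →  f(f(f(s(s(s(e))), b), f(f(f(b, pair(b, b)), e), b)), e)   [R3 at 1]
2. f(f(f(s(s(s(e))), b), f(f(f(b, pair(b, b)), e), b)), e)  →  f(f(s(s(e)), f(f(f(b, pair(b, b)), e), b)), e)   [R3 at 1.1]
3. f(f(s(s(e)), f(f(f(b, pair(b, b)), e), b)), e)  →  f(f(s(s(e)), f(f(s(s(b)), e), b)), e)   [R5 at 1.2.1.1]
4. f(f(s(s(e)), f(f(s(s(b)), e), b)), e)  →  f(f(s(s(e)), f(s(b), b)), e)   [R6 at 1.2.1]
5. f(f(s(s(e)), f(s(b), b)), e)  →  f(f(s(s(e)), b), e)   [R3 at 1.2]
6. f(f(s(s(e)), b), e)  →  f(s(e), e)   [R3 at 1]
7. f(s(e), e)  →  e   [R6 at ε]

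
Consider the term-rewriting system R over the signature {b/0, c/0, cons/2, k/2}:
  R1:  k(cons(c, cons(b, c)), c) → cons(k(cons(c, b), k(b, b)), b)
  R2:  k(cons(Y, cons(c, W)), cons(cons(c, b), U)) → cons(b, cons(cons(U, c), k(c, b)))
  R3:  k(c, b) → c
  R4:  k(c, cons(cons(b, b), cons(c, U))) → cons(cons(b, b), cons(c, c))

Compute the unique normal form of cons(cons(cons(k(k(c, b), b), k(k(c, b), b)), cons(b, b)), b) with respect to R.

cons(cons(cons(c, c), cons(b, b)), b)

1. cons(cons(cons(k(k(c, b), b), k(k(c, b), b)), cons(b, b)), b)  →  cons(cons(cons(k(c, b), k(k(c, b), b)), cons(b, b)), b)   [R3 at 1.1.1.1]
2. cons(cons(cons(k(c, b), k(k(c, b), b)), cons(b, b)), b)  →  cons(cons(cons(c, k(k(c, b), b)), cons(b, b)), b)   [R3 at 1.1.1]
3. cons(cons(cons(c, k(k(c, b), b)), cons(b, b)), b)  →  cons(cons(cons(c, k(c, b)), cons(b, b)), b)   [R3 at 1.1.2.1]
4. cons(cons(cons(c, k(c, b)), cons(b, b)), b)  →  cons(cons(cons(c, c), cons(b, b)), b)   [R3 at 1.1.2]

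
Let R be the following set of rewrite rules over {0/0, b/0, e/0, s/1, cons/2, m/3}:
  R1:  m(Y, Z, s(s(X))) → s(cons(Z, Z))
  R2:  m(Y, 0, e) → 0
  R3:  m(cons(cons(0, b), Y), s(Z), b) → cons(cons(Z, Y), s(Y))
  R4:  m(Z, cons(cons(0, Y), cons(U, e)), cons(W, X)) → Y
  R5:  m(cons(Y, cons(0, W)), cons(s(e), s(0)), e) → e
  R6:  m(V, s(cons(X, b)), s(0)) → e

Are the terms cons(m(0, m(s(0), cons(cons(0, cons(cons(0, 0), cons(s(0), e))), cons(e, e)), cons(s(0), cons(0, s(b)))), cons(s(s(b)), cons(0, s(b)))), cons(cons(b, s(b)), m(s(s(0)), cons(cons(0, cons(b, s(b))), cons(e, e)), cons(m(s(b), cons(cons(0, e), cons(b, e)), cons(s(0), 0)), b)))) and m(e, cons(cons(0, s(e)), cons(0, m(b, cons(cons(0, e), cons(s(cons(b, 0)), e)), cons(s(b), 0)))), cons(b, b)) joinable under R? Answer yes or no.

Reduce t₁ = cons(m(0, m(s(0), cons(cons(0, cons(cons(0, 0), cons(s(0), e))), cons(e, e)), cons(s(0), cons(0, s(b)))), cons(s(s(b)), cons(0, s(b)))), cons(cons(b, s(b)), m(s(s(0)), cons(cons(0, cons(b, s(b))), cons(e, e)), cons(m(s(b), cons(cons(0, e), cons(b, e)), cons(s(0), 0)), b)))):
1. cons(m(0, m(s(0), cons(cons(0, cons(cons(0, 0), cons(s(0), e))), cons(e, e)), cons(s(0), cons(0, s(b)))), cons(s(s(b)), cons(0, s(b)))), cons(cons(b, s(b)), m(s(s(0)), cons(cons(0, cons(b, s(b))), cons(e, e)), cons(m(s(b), cons(cons(0, e), cons(b, e)), cons(s(0), 0)), b))))  →  cons(m(0, cons(cons(0, 0), cons(s(0), e)), cons(s(s(b)), cons(0, s(b)))), cons(cons(b, s(b)), m(s(s(0)), cons(cons(0, cons(b, s(b))), cons(e, e)), cons(m(s(b), cons(cons(0, e), cons(b, e)), cons(s(0), 0)), b))))   [R4 at 1.2]
2. cons(m(0, cons(cons(0, 0), cons(s(0), e)), cons(s(s(b)), cons(0, s(b)))), cons(cons(b, s(b)), m(s(s(0)), cons(cons(0, cons(b, s(b))), cons(e, e)), cons(m(s(b), cons(cons(0, e), cons(b, e)), cons(s(0), 0)), b))))  →  cons(0, cons(cons(b, s(b)), m(s(s(0)), cons(cons(0, cons(b, s(b))), cons(e, e)), cons(m(s(b), cons(cons(0, e), cons(b, e)), cons(s(0), 0)), b))))   [R4 at 1]
3. cons(0, cons(cons(b, s(b)), m(s(s(0)), cons(cons(0, cons(b, s(b))), cons(e, e)), cons(m(s(b), cons(cons(0, e), cons(b, e)), cons(s(0), 0)), b))))  →  cons(0, cons(cons(b, s(b)), cons(b, s(b))))   [R4 at 2.2]

Reduce t₂ = m(e, cons(cons(0, s(e)), cons(0, m(b, cons(cons(0, e), cons(s(cons(b, 0)), e)), cons(s(b), 0)))), cons(b, b)):
1. m(e, cons(cons(0, s(e)), cons(0, m(b, cons(cons(0, e), cons(s(cons(b, 0)), e)), cons(s(b), 0)))), cons(b, b))  →  m(e, cons(cons(0, s(e)), cons(0, e)), cons(b, b))   [R4 at 2.2.2]
2. m(e, cons(cons(0, s(e)), cons(0, e)), cons(b, b))  →  s(e)   [R4 at ε]

no — NF(t₁) = cons(0, cons(cons(b, s(b)), cons(b, s(b)))), NF(t₂) = s(e)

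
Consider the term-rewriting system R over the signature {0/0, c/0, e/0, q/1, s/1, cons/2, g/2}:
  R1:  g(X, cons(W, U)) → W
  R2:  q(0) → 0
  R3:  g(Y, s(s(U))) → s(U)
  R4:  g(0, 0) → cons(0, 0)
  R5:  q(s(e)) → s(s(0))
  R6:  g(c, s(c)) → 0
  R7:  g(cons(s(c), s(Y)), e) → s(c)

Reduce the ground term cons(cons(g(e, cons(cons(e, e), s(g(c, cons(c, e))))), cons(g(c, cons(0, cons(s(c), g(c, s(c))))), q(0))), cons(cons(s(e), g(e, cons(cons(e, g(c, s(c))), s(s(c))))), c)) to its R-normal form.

cons(cons(cons(e, e), cons(0, 0)), cons(cons(s(e), cons(e, 0)), c))

1. cons(cons(g(e, cons(cons(e, e), s(g(c, cons(c, e))))), cons(g(c, cons(0, cons(s(c), g(c, s(c))))), q(0))), cons(cons(s(e), g(e, cons(cons(e, g(c, s(c))), s(s(c))))), c))  →  cons(cons(cons(e, e), cons(g(c, cons(0, cons(s(c), g(c, s(c))))), q(0))), cons(cons(s(e), g(e, cons(cons(e, g(c, s(c))), s(s(c))))), c))   [R1 at 1.1]
2. cons(cons(cons(e, e), cons(g(c, cons(0, cons(s(c), g(c, s(c))))), q(0))), cons(cons(s(e), g(e, cons(cons(e, g(c, s(c))), s(s(c))))), c))  →  cons(cons(cons(e, e), cons(0, q(0))), cons(cons(s(e), g(e, cons(cons(e, g(c, s(c))), s(s(c))))), c))   [R1 at 1.2.1]
3. cons(cons(cons(e, e), cons(0, q(0))), cons(cons(s(e), g(e, cons(cons(e, g(c, s(c))), s(s(c))))), c))  →  cons(cons(cons(e, e), cons(0, 0)), cons(cons(s(e), g(e, cons(cons(e, g(c, s(c))), s(s(c))))), c))   [R2 at 1.2.2]
4. cons(cons(cons(e, e), cons(0, 0)), cons(cons(s(e), g(e, cons(cons(e, g(c, s(c))), s(s(c))))), c))  →  cons(cons(cons(e, e), cons(0, 0)), cons(cons(s(e), cons(e, g(c, s(c)))), c))   [R1 at 2.1.2]
5. cons(cons(cons(e, e), cons(0, 0)), cons(cons(s(e), cons(e, g(c, s(c)))), c))  →  cons(cons(cons(e, e), cons(0, 0)), cons(cons(s(e), cons(e, 0)), c))   [R6 at 2.1.2.2]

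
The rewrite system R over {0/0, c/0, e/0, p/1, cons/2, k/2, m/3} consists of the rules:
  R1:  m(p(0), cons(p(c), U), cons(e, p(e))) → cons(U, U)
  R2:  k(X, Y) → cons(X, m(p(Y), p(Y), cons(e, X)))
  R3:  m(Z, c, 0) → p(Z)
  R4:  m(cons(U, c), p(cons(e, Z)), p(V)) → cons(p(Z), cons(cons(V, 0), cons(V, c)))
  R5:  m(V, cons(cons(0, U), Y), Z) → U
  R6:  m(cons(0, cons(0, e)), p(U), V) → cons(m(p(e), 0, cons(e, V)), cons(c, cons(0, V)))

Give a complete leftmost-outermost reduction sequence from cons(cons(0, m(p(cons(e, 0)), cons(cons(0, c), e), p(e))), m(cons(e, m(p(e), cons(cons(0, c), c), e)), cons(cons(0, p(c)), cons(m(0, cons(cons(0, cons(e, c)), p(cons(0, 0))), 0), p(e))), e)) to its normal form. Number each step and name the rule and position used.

cons(cons(0, c), p(c))

1. cons(cons(0, m(p(cons(e, 0)), cons(cons(0, c), e), p(e))), m(cons(e, m(p(e), cons(cons(0, c), c), e)), cons(cons(0, p(c)), cons(m(0, cons(cons(0, cons(e, c)), p(cons(0, 0))), 0), p(e))), e))  →  cons(cons(0, c), m(cons(e, m(p(e), cons(cons(0, c), c), e)), cons(cons(0, p(c)), cons(m(0, cons(cons(0, cons(e, c)), p(cons(0, 0))), 0), p(e))), e))   [R5 at 1.2]
2. cons(cons(0, c), m(cons(e, m(p(e), cons(cons(0, c), c), e)), cons(cons(0, p(c)), cons(m(0, cons(cons(0, cons(e, c)), p(cons(0, 0))), 0), p(e))), e))  →  cons(cons(0, c), p(c))   [R5 at 2]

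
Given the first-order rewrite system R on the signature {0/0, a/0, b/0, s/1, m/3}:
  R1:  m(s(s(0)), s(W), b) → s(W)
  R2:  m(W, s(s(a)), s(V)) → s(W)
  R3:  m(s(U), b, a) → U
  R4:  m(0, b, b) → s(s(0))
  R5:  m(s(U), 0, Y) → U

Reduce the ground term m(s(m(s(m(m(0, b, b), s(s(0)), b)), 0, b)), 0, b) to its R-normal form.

s(s(0))

1. m(s(m(s(m(m(0, b, b), s(s(0)), b)), 0, b)), 0, b)  →  m(s(m(m(0, b, b), s(s(0)), b)), 0, b)   [R5 at ε]
2. m(s(m(m(0, b, b), s(s(0)), b)), 0, b)  →  m(m(0, b, b), s(s(0)), b)   [R5 at ε]
3. m(m(0, b, b), s(s(0)), b)  →  m(s(s(0)), s(s(0)), b)   [R4 at 1]
4. m(s(s(0)), s(s(0)), b)  →  s(s(0))   [R1 at ε]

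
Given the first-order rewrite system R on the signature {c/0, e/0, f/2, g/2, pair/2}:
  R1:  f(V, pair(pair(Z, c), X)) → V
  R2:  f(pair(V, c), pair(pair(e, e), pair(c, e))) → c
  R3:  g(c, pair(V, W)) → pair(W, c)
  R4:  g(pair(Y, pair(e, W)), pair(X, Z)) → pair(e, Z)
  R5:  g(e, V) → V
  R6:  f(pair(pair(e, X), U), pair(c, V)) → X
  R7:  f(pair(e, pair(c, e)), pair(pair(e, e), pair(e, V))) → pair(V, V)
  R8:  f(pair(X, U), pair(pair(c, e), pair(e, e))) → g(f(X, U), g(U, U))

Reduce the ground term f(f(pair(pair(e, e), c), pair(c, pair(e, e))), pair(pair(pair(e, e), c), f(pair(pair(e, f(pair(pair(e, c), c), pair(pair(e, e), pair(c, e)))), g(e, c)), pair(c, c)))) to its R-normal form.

e

1. f(f(pair(pair(e, e), c), pair(c, pair(e, e))), pair(pair(pair(e, e), c), f(pair(pair(e, f(pair(pair(e, c), c), pair(pair(e, e), pair(c, e)))), g(e, c)), pair(c, c))))  →  f(pair(pair(e, e), c), pair(c, pair(e, e)))   [R1 at ε]
2. f(pair(pair(e, e), c), pair(c, pair(e, e)))  →  e   [R6 at ε]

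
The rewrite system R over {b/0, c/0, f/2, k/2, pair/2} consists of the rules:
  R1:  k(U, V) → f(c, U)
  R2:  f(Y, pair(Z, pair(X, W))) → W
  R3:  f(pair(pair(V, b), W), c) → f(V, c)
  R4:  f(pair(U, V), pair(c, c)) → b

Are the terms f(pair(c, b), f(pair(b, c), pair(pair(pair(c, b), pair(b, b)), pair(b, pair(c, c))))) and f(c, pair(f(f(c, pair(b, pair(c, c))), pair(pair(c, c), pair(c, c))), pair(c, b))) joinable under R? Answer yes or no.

Reduce t₁ = f(pair(c, b), f(pair(b, c), pair(pair(pair(c, b), pair(b, b)), pair(b, pair(c, c))))):
1. f(pair(c, b), f(pair(b, c), pair(pair(pair(c, b), pair(b, b)), pair(b, pair(c, c)))))  →  f(pair(c, b), pair(c, c))   [R2 at 2]
2. f(pair(c, b), pair(c, c))  →  b   [R4 at ε]

Reduce t₂ = f(c, pair(f(f(c, pair(b, pair(c, c))), pair(pair(c, c), pair(c, c))), pair(c, b))):
1. f(c, pair(f(f(c, pair(b, pair(c, c))), pair(pair(c, c), pair(c, c))), pair(c, b)))  →  b   [R2 at ε]

yes — NF(t₁) = b, NF(t₂) = b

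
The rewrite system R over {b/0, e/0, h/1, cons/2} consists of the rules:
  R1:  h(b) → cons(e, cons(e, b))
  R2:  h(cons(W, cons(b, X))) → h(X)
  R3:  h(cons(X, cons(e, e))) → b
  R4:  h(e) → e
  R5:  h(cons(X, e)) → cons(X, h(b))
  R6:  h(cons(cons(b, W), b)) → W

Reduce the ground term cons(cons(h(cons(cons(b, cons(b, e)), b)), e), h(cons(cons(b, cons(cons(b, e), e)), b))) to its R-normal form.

1. cons(cons(h(cons(cons(b, cons(b, e)), b)), e), h(cons(cons(b, cons(cons(b, e), e)), b)))  →  cons(cons(cons(b, e), e), h(cons(cons(b, cons(cons(b, e), e)), b)))   [R6 at 1.1]
2. cons(cons(cons(b, e), e), h(cons(cons(b, cons(cons(b, e), e)), b)))  →  cons(cons(cons(b, e), e), cons(cons(b, e), e))   [R6 at 2]

cons(cons(cons(b, e), e), cons(cons(b, e), e))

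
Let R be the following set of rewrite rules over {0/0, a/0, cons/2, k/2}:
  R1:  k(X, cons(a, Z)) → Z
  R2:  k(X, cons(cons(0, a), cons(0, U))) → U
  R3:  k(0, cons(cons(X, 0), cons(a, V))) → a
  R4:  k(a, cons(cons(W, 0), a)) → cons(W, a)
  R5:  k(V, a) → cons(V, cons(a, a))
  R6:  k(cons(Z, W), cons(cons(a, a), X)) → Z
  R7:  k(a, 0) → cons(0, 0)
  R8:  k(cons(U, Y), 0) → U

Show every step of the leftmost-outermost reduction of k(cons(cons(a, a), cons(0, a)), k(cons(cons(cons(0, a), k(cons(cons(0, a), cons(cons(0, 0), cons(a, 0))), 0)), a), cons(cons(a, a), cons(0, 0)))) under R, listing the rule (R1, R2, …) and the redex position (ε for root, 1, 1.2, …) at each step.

a

1. k(cons(cons(a, a), cons(0, a)), k(cons(cons(cons(0, a), k(cons(cons(0, a), cons(cons(0, 0), cons(a, 0))), 0)), a), cons(cons(a, a), cons(0, 0))))  →  k(cons(cons(a, a), cons(0, a)), cons(cons(0, a), k(cons(cons(0, a), cons(cons(0, 0), cons(a, 0))), 0)))   [R6 at 2]
2. k(cons(cons(a, a), cons(0, a)), cons(cons(0, a), k(cons(cons(0, a), cons(cons(0, 0), cons(a, 0))), 0)))  →  k(cons(cons(a, a), cons(0, a)), cons(cons(0, a), cons(0, a)))   [R8 at 2.2]
3. k(cons(cons(a, a), cons(0, a)), cons(cons(0, a), cons(0, a)))  →  a   [R2 at ε]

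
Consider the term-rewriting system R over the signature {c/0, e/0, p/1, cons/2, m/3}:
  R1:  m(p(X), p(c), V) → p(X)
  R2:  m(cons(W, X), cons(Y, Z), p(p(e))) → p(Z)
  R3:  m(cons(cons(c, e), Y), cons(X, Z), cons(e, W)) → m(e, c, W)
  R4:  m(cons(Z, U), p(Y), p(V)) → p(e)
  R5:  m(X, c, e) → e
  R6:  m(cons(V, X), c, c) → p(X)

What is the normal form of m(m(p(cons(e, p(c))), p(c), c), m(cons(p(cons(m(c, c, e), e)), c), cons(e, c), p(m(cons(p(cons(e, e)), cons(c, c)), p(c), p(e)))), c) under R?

p(cons(e, p(c)))

1. m(m(p(cons(e, p(c))), p(c), c), m(cons(p(cons(m(c, c, e), e)), c), cons(e, c), p(m(cons(p(cons(e, e)), cons(c, c)), p(c), p(e)))), c)  →  m(p(cons(e, p(c))), m(cons(p(cons(m(c, c, e), e)), c), cons(e, c), p(m(cons(p(cons(e, e)), cons(c, c)), p(c), p(e)))), c)   [R1 at 1]
2. m(p(cons(e, p(c))), m(cons(p(cons(m(c, c, e), e)), c), cons(e, c), p(m(cons(p(cons(e, e)), cons(c, c)), p(c), p(e)))), c)  →  m(p(cons(e, p(c))), m(cons(p(cons(e, e)), c), cons(e, c), p(m(cons(p(cons(e, e)), cons(c, c)), p(c), p(e)))), c)   [R5 at 2.1.1.1.1]
3. m(p(cons(e, p(c))), m(cons(p(cons(e, e)), c), cons(e, c), p(m(cons(p(cons(e, e)), cons(c, c)), p(c), p(e)))), c)  →  m(p(cons(e, p(c))), m(cons(p(cons(e, e)), c), cons(e, c), p(p(e))), c)   [R4 at 2.3.1]
4. m(p(cons(e, p(c))), m(cons(p(cons(e, e)), c), cons(e, c), p(p(e))), c)  →  m(p(cons(e, p(c))), p(c), c)   [R2 at 2]
5. m(p(cons(e, p(c))), p(c), c)  →  p(cons(e, p(c)))   [R1 at ε]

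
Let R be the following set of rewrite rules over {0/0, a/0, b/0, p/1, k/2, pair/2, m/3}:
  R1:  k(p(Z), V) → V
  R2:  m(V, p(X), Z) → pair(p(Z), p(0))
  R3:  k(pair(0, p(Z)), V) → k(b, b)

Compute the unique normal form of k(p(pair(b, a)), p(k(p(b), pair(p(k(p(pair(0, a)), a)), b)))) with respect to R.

p(pair(p(a), b))

1. k(p(pair(b, a)), p(k(p(b), pair(p(k(p(pair(0, a)), a)), b))))  →  p(k(p(b), pair(p(k(p(pair(0, a)), a)), b)))   [R1 at ε]
2. p(k(p(b), pair(p(k(p(pair(0, a)), a)), b)))  →  p(pair(p(k(p(pair(0, a)), a)), b))   [R1 at 1]
3. p(pair(p(k(p(pair(0, a)), a)), b))  →  p(pair(p(a), b))   [R1 at 1.1.1]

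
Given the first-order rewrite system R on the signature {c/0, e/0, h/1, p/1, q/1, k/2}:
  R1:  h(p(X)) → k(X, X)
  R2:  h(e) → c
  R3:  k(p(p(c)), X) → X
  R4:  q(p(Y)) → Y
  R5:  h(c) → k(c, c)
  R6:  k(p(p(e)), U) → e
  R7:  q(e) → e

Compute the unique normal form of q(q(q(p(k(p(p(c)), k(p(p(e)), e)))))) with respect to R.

e

1. q(q(q(p(k(p(p(c)), k(p(p(e)), e))))))  →  q(q(k(p(p(c)), k(p(p(e)), e))))   [R4 at 1.1]
2. q(q(k(p(p(c)), k(p(p(e)), e))))  →  q(q(k(p(p(e)), e)))   [R3 at 1.1]
3. q(q(k(p(p(e)), e)))  →  q(q(e))   [R6 at 1.1]
4. q(q(e))  →  q(e)   [R7 at 1]
5. q(e)  →  e   [R7 at ε]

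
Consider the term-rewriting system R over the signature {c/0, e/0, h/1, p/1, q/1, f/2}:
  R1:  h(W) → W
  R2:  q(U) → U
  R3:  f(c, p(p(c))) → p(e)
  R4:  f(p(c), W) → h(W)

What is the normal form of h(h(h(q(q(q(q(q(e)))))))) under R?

e

1. h(h(h(q(q(q(q(q(e))))))))  →  h(h(q(q(q(q(q(e)))))))   [R1 at ε]
2. h(h(q(q(q(q(q(e)))))))  →  h(q(q(q(q(q(e))))))   [R1 at ε]
3. h(q(q(q(q(q(e))))))  →  q(q(q(q(q(e)))))   [R1 at ε]
4. q(q(q(q(q(e)))))  →  q(q(q(q(e))))   [R2 at ε]
5. q(q(q(q(e))))  →  q(q(q(e)))   [R2 at ε]
6. q(q(q(e)))  →  q(q(e))   [R2 at ε]
7. q(q(e))  →  q(e)   [R2 at ε]
8. q(e)  →  e   [R2 at ε]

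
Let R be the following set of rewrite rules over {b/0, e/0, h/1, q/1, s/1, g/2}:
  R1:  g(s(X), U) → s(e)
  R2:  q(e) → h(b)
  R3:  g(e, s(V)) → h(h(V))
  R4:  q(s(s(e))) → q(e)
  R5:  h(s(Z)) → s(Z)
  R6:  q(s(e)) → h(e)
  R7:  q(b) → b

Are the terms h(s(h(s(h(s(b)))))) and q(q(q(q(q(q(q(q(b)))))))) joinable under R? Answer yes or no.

Reduce t₁ = h(s(h(s(h(s(b)))))):
1. h(s(h(s(h(s(b))))))  →  s(h(s(h(s(b)))))   [R5 at ε]
2. s(h(s(h(s(b)))))  →  s(s(h(s(b))))   [R5 at 1]
3. s(s(h(s(b))))  →  s(s(s(b)))   [R5 at 1.1]

Reduce t₂ = q(q(q(q(q(q(q(q(b)))))))):
1. q(q(q(q(q(q(q(q(b))))))))  →  q(q(q(q(q(q(q(b)))))))   [R7 at 1.1.1.1.1.1.1]
2. q(q(q(q(q(q(q(b)))))))  →  q(q(q(q(q(q(b))))))   [R7 at 1.1.1.1.1.1]
3. q(q(q(q(q(q(b))))))  →  q(q(q(q(q(b)))))   [R7 at 1.1.1.1.1]
4. q(q(q(q(q(b)))))  →  q(q(q(q(b))))   [R7 at 1.1.1.1]
5. q(q(q(q(b))))  →  q(q(q(b)))   [R7 at 1.1.1]
6. q(q(q(b)))  →  q(q(b))   [R7 at 1.1]
7. q(q(b))  →  q(b)   [R7 at 1]
8. q(b)  →  b   [R7 at ε]

no — NF(t₁) = s(s(s(b))), NF(t₂) = b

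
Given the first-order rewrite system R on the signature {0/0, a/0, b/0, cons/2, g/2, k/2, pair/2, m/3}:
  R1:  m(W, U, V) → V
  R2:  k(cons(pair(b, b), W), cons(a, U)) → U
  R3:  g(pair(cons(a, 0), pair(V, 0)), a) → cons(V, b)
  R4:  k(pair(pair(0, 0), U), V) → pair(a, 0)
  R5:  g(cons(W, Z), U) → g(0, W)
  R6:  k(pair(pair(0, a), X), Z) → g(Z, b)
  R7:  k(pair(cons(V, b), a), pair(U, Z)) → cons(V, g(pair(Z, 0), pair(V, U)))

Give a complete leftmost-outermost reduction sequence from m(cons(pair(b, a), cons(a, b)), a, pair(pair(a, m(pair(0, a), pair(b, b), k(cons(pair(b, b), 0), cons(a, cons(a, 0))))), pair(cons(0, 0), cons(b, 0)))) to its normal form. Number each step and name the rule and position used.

1. m(cons(pair(b, a), cons(a, b)), a, pair(pair(a, m(pair(0, a), pair(b, b), k(cons(pair(b, b), 0), cons(a, cons(a, 0))))), pair(cons(0, 0), cons(b, 0))))  →  pair(pair(a, m(pair(0, a), pair(b, b), k(cons(pair(b, b), 0), cons(a, cons(a, 0))))), pair(cons(0, 0), cons(b, 0)))   [R1 at ε]
2. pair(pair(a, m(pair(0, a), pair(b, b), k(cons(pair(b, b), 0), cons(a, cons(a, 0))))), pair(cons(0, 0), cons(b, 0)))  →  pair(pair(a, k(cons(pair(b, b), 0), cons(a, cons(a, 0)))), pair(cons(0, 0), cons(b, 0)))   [R1 at 1.2]
3. pair(pair(a, k(cons(pair(b, b), 0), cons(a, cons(a, 0)))), pair(cons(0, 0), cons(b, 0)))  →  pair(pair(a, cons(a, 0)), pair(cons(0, 0), cons(b, 0)))   [R2 at 1.2]

pair(pair(a, cons(a, 0)), pair(cons(0, 0), cons(b, 0)))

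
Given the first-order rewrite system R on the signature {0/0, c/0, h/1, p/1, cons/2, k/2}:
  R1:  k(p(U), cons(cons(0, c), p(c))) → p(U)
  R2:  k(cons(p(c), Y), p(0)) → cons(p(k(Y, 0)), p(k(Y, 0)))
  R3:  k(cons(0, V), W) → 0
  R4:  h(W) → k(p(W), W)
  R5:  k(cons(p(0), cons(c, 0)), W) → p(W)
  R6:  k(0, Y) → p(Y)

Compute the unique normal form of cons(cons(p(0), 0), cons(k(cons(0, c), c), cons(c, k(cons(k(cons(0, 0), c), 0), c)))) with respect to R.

cons(cons(p(0), 0), cons(0, cons(c, 0)))

1. cons(cons(p(0), 0), cons(k(cons(0, c), c), cons(c, k(cons(k(cons(0, 0), c), 0), c))))  →  cons(cons(p(0), 0), cons(0, cons(c, k(cons(k(cons(0, 0), c), 0), c))))   [R3 at 2.1]
2. cons(cons(p(0), 0), cons(0, cons(c, k(cons(k(cons(0, 0), c), 0), c))))  →  cons(cons(p(0), 0), cons(0, cons(c, k(cons(0, 0), c))))   [R3 at 2.2.2.1.1]
3. cons(cons(p(0), 0), cons(0, cons(c, k(cons(0, 0), c))))  →  cons(cons(p(0), 0), cons(0, cons(c, 0)))   [R3 at 2.2.2]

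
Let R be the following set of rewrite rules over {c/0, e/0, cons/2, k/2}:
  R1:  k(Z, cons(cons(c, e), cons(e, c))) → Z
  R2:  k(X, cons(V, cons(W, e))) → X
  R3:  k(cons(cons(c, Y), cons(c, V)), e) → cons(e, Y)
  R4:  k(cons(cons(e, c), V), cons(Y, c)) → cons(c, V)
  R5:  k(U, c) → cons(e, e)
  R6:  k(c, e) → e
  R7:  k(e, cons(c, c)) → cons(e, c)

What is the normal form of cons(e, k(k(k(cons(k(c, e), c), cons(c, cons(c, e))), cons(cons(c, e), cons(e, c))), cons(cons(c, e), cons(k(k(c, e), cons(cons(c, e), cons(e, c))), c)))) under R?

cons(e, cons(e, c))

1. cons(e, k(k(k(cons(k(c, e), c), cons(c, cons(c, e))), cons(cons(c, e), cons(e, c))), cons(cons(c, e), cons(k(k(c, e), cons(cons(c, e), cons(e, c))), c))))  →  cons(e, k(k(cons(k(c, e), c), cons(c, cons(c, e))), cons(cons(c, e), cons(k(k(c, e), cons(cons(c, e), cons(e, c))), c))))   [R1 at 2.1]
2. cons(e, k(k(cons(k(c, e), c), cons(c, cons(c, e))), cons(cons(c, e), cons(k(k(c, e), cons(cons(c, e), cons(e, c))), c))))  →  cons(e, k(cons(k(c, e), c), cons(cons(c, e), cons(k(k(c, e), cons(cons(c, e), cons(e, c))), c))))   [R2 at 2.1]
3. cons(e, k(cons(k(c, e), c), cons(cons(c, e), cons(k(k(c, e), cons(cons(c, e), cons(e, c))), c))))  →  cons(e, k(cons(e, c), cons(cons(c, e), cons(k(k(c, e), cons(cons(c, e), cons(e, c))), c))))   [R6 at 2.1.1]
4. cons(e, k(cons(e, c), cons(cons(c, e), cons(k(k(c, e), cons(cons(c, e), cons(e, c))), c))))  →  cons(e, k(cons(e, c), cons(cons(c, e), cons(k(c, e), c))))   [R1 at 2.2.2.1]
5. cons(e, k(cons(e, c), cons(cons(c, e), cons(k(c, e), c))))  →  cons(e, k(cons(e, c), cons(cons(c, e), cons(e, c))))   [R6 at 2.2.2.1]
6. cons(e, k(cons(e, c), cons(cons(c, e), cons(e, c))))  →  cons(e, cons(e, c))   [R1 at 2]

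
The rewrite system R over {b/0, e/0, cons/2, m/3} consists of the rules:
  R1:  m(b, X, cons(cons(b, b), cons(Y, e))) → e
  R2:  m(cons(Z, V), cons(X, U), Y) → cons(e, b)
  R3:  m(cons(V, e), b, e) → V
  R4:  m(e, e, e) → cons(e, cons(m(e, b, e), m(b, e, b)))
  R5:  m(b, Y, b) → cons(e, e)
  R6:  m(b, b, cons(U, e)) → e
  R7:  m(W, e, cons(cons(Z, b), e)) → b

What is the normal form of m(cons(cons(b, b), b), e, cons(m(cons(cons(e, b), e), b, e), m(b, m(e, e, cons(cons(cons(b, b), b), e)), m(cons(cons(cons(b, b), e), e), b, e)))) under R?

b

1. m(cons(cons(b, b), b), e, cons(m(cons(cons(e, b), e), b, e), m(b, m(e, e, cons(cons(cons(b, b), b), e)), m(cons(cons(cons(b, b), e), e), b, e))))  →  m(cons(cons(b, b), b), e, cons(cons(e, b), m(b, m(e, e, cons(cons(cons(b, b), b), e)), m(cons(cons(cons(b, b), e), e), b, e))))   [R3 at 3.1]
2. m(cons(cons(b, b), b), e, cons(cons(e, b), m(b, m(e, e, cons(cons(cons(b, b), b), e)), m(cons(cons(cons(b, b), e), e), b, e))))  →  m(cons(cons(b, b), b), e, cons(cons(e, b), m(b, b, m(cons(cons(cons(b, b), e), e), b, e))))   [R7 at 3.2.2]
3. m(cons(cons(b, b), b), e, cons(cons(e, b), m(b, b, m(cons(cons(cons(b, b), e), e), b, e))))  →  m(cons(cons(b, b), b), e, cons(cons(e, b), m(b, b, cons(cons(b, b), e))))   [R3 at 3.2.3]
4. m(cons(cons(b, b), b), e, cons(cons(e, b), m(b, b, cons(cons(b, b), e))))  →  m(cons(cons(b, b), b), e, cons(cons(e, b), e))   [R6 at 3.2]
5. m(cons(cons(b, b), b), e, cons(cons(e, b), e))  →  b   [R7 at ε]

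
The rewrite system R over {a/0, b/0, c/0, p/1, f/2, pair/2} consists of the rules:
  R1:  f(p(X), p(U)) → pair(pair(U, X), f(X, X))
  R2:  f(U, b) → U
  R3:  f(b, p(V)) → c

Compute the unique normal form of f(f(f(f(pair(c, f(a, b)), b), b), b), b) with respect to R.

pair(c, a)

1. f(f(f(f(pair(c, f(a, b)), b), b), b), b)  →  f(f(f(pair(c, f(a, b)), b), b), b)   [R2 at ε]
2. f(f(f(pair(c, f(a, b)), b), b), b)  →  f(f(pair(c, f(a, b)), b), b)   [R2 at ε]
3. f(f(pair(c, f(a, b)), b), b)  →  f(pair(c, f(a, b)), b)   [R2 at ε]
4. f(pair(c, f(a, b)), b)  →  pair(c, f(a, b))   [R2 at ε]
5. pair(c, f(a, b))  →  pair(c, a)   [R2 at 2]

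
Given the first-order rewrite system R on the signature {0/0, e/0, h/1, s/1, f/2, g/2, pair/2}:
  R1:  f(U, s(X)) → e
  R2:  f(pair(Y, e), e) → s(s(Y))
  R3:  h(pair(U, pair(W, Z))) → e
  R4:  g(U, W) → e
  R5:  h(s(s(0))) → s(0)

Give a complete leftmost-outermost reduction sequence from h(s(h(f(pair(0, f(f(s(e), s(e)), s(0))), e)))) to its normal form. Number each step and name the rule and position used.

s(0)

1. h(s(h(f(pair(0, f(f(s(e), s(e)), s(0))), e))))  →  h(s(h(f(pair(0, e), e))))   [R1 at 1.1.1.1.2]
2. h(s(h(f(pair(0, e), e))))  →  h(s(h(s(s(0)))))   [R2 at 1.1.1]
3. h(s(h(s(s(0)))))  →  h(s(s(0)))   [R5 at 1.1]
4. h(s(s(0)))  →  s(0)   [R5 at ε]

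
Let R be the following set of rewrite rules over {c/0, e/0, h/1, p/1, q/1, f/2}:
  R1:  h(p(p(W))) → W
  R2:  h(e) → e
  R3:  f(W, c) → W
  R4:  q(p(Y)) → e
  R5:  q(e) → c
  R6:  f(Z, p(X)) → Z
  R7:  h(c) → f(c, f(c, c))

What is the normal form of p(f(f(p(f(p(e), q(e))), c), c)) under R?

p(p(p(e)))

1. p(f(f(p(f(p(e), q(e))), c), c))  →  p(f(p(f(p(e), q(e))), c))   [R3 at 1]
2. p(f(p(f(p(e), q(e))), c))  →  p(p(f(p(e), q(e))))   [R3 at 1]
3. p(p(f(p(e), q(e))))  →  p(p(f(p(e), c)))   [R5 at 1.1.2]
4. p(p(f(p(e), c)))  →  p(p(p(e)))   [R3 at 1.1]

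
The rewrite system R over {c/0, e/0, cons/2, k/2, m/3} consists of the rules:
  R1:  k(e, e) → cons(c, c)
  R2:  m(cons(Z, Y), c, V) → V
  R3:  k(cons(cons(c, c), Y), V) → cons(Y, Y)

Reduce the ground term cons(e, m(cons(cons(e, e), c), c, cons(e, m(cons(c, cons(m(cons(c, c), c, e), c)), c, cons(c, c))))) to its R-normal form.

cons(e, cons(e, cons(c, c)))

1. cons(e, m(cons(cons(e, e), c), c, cons(e, m(cons(c, cons(m(cons(c, c), c, e), c)), c, cons(c, c)))))  →  cons(e, cons(e, m(cons(c, cons(m(cons(c, c), c, e), c)), c, cons(c, c))))   [R2 at 2]
2. cons(e, cons(e, m(cons(c, cons(m(cons(c, c), c, e), c)), c, cons(c, c))))  →  cons(e, cons(e, cons(c, c)))   [R2 at 2.2]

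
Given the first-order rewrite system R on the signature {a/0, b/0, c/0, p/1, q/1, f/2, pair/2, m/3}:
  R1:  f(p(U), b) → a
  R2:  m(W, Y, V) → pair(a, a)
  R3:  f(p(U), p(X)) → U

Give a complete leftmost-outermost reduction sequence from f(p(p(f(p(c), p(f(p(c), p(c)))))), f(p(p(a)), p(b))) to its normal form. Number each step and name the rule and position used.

p(c)

1. f(p(p(f(p(c), p(f(p(c), p(c)))))), f(p(p(a)), p(b)))  →  f(p(p(c)), f(p(p(a)), p(b)))   [R3 at 1.1.1]
2. f(p(p(c)), f(p(p(a)), p(b)))  →  f(p(p(c)), p(a))   [R3 at 2]
3. f(p(p(c)), p(a))  →  p(c)   [R3 at ε]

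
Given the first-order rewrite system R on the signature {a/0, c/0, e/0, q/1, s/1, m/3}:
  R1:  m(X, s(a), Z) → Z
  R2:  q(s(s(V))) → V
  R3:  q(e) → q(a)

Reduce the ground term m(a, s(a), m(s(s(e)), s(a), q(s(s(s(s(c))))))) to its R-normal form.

1. m(a, s(a), m(s(s(e)), s(a), q(s(s(s(s(c)))))))  →  m(s(s(e)), s(a), q(s(s(s(s(c))))))   [R1 at ε]
2. m(s(s(e)), s(a), q(s(s(s(s(c))))))  →  q(s(s(s(s(c)))))   [R1 at ε]
3. q(s(s(s(s(c)))))  →  s(s(c))   [R2 at ε]

s(s(c))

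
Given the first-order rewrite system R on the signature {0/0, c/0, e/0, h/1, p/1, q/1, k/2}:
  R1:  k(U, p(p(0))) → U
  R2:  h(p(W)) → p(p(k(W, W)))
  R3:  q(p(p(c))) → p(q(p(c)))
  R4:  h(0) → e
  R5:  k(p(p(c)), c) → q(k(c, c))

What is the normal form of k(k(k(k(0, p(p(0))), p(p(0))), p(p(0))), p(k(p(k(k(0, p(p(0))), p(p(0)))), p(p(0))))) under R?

1. k(k(k(k(0, p(p(0))), p(p(0))), p(p(0))), p(k(p(k(k(0, p(p(0))), p(p(0)))), p(p(0)))))  →  k(k(k(0, p(p(0))), p(p(0))), p(k(p(k(k(0, p(p(0))), p(p(0)))), p(p(0)))))   [R1 at 1]
2. k(k(k(0, p(p(0))), p(p(0))), p(k(p(k(k(0, p(p(0))), p(p(0)))), p(p(0)))))  →  k(k(0, p(p(0))), p(k(p(k(k(0, p(p(0))), p(p(0)))), p(p(0)))))   [R1 at 1]
3. k(k(0, p(p(0))), p(k(p(k(k(0, p(p(0))), p(p(0)))), p(p(0)))))  →  k(0, p(k(p(k(k(0, p(p(0))), p(p(0)))), p(p(0)))))   [R1 at 1]
4. k(0, p(k(p(k(k(0, p(p(0))), p(p(0)))), p(p(0)))))  →  k(0, p(p(k(k(0, p(p(0))), p(p(0))))))   [R1 at 2.1]
5. k(0, p(p(k(k(0, p(p(0))), p(p(0))))))  →  k(0, p(p(k(0, p(p(0))))))   [R1 at 2.1.1]
6. k(0, p(p(k(0, p(p(0))))))  →  k(0, p(p(0)))   [R1 at 2.1.1]
7. k(0, p(p(0)))  →  0   [R1 at ε]

0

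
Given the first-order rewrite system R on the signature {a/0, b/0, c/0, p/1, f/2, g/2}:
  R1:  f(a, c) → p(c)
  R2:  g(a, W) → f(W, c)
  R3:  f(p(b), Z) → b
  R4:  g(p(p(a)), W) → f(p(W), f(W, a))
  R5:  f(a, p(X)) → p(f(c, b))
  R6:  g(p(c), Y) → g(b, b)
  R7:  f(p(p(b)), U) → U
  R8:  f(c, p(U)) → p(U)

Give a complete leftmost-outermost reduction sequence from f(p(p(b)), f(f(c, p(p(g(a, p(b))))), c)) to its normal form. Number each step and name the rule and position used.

c

1. f(p(p(b)), f(f(c, p(p(g(a, p(b))))), c))  →  f(f(c, p(p(g(a, p(b))))), c)   [R7 at ε]
2. f(f(c, p(p(g(a, p(b))))), c)  →  f(p(p(g(a, p(b)))), c)   [R8 at 1]
3. f(p(p(g(a, p(b)))), c)  →  f(p(p(f(p(b), c))), c)   [R2 at 1.1.1]
4. f(p(p(f(p(b), c))), c)  →  f(p(p(b)), c)   [R3 at 1.1.1]
5. f(p(p(b)), c)  →  c   [R7 at ε]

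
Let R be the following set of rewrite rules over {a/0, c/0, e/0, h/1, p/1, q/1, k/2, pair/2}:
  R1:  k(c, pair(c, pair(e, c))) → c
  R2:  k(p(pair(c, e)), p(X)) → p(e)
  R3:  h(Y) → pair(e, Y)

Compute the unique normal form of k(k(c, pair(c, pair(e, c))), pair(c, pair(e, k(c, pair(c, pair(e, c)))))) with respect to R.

c

1. k(k(c, pair(c, pair(e, c))), pair(c, pair(e, k(c, pair(c, pair(e, c))))))  →  k(c, pair(c, pair(e, k(c, pair(c, pair(e, c))))))   [R1 at 1]
2. k(c, pair(c, pair(e, k(c, pair(c, pair(e, c))))))  →  k(c, pair(c, pair(e, c)))   [R1 at 2.2.2]
3. k(c, pair(c, pair(e, c)))  →  c   [R1 at ε]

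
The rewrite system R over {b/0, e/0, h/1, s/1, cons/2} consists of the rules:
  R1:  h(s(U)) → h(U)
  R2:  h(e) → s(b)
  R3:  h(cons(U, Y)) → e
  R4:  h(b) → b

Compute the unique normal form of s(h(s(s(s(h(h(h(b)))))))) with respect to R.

1. s(h(s(s(s(h(h(h(b))))))))  →  s(h(s(s(h(h(h(b)))))))   [R1 at 1]
2. s(h(s(s(h(h(h(b)))))))  →  s(h(s(h(h(h(b))))))   [R1 at 1]
3. s(h(s(h(h(h(b))))))  →  s(h(h(h(h(b)))))   [R1 at 1]
4. s(h(h(h(h(b)))))  →  s(h(h(h(b))))   [R4 at 1.1.1.1]
5. s(h(h(h(b))))  →  s(h(h(b)))   [R4 at 1.1.1]
6. s(h(h(b)))  →  s(h(b))   [R4 at 1.1]
7. s(h(b))  →  s(b)   [R4 at 1]

s(b)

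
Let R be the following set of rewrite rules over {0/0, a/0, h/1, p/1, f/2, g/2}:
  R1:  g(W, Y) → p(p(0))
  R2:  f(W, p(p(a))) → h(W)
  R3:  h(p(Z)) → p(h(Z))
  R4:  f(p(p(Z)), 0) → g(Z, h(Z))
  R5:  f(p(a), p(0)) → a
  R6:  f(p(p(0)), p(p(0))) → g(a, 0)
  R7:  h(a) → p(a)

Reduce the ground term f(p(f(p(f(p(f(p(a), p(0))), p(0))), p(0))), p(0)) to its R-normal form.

a

1. f(p(f(p(f(p(f(p(a), p(0))), p(0))), p(0))), p(0))  →  f(p(f(p(f(p(a), p(0))), p(0))), p(0))   [R5 at 1.1.1.1.1.1]
2. f(p(f(p(f(p(a), p(0))), p(0))), p(0))  →  f(p(f(p(a), p(0))), p(0))   [R5 at 1.1.1.1]
3. f(p(f(p(a), p(0))), p(0))  →  f(p(a), p(0))   [R5 at 1.1]
4. f(p(a), p(0))  →  a   [R5 at ε]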